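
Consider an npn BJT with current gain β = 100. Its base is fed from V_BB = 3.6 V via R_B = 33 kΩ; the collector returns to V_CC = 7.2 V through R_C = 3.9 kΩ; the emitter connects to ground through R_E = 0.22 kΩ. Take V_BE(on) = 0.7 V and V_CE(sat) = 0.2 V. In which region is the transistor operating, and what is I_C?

Assume active: I_B = (3.6 − 0.7)/(33 + 101×0.22) = 0.0525 mA, I_C = β·I_B = 5.25 mA.
Then V_CE = 7.2 − 5.25×3.9 − 5.3×0.22 = -14.4 V < 0.2 V — the active assumption fails.
Re-solve with V_CE = 0.2 V. KCL at the emitter: V_E/R_E = (V_BB−0.7−V_E)/R_B + (V_CC−0.2−V_E)/R_C, giving V_E = 0.39 V.
I_C = (V_CC − 0.2 − V_E)/R_C = (7 − 0.39)/3.9 = 1.69 mA.
Check: I_B = (2.9 − 0.39)/33 = 0.0761 mA, and β·I_B = 7.61 mA > I_C, confirming saturation.

saturation; I_C ≈ 1.7 mA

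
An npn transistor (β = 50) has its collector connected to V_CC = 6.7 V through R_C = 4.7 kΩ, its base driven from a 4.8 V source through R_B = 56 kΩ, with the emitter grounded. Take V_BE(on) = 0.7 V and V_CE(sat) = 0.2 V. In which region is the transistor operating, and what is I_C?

saturation; I_C ≈ 1.4 mA

Assume active: I_B = (4.8 − 0.7)/56 = 0.0732 mA, giving I_C = β·I_B = 3.66 mA.
But then V_CE = 6.7 − 3.66×4.7 = -10.5 V < V_CE(sat) = 0.2 V — impossible in the active region.
So the transistor is saturated. With V_CE = 0.2 V, I_C = (V_CC − 0.2)/R_C = 6.5/4.7 = 1.38 mA.
Check: β·I_B = 3.66 mA > I_C = 1.38 mA, confirming saturation.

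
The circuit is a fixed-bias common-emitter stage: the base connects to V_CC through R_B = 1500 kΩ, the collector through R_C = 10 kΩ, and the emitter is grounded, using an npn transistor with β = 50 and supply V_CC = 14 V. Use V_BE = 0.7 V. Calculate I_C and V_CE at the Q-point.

Base loop: V_CC = I_B·R_B + V_BE, so I_B = (14 − 0.7)/1500 kΩ = 0.00887 mA.
In the active region I_C = β·I_B = 50 × 0.00887 = 0.443 mA.
Collector loop: V_CE = V_CC − I_C·R_C = 14 − 0.443×10 = 9.57 V.
Since V_CE = 9.57 V > V_CE(sat) ≈ 0.2 V, the transistor is in the active region as assumed.

I_C ≈ 0.44 mA, V_CE ≈ 9.6 V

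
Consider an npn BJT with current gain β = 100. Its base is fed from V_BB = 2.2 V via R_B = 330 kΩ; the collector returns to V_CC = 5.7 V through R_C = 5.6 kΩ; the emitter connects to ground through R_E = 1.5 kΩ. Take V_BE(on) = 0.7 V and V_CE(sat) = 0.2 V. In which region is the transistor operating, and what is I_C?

active; I_C ≈ 0.31 mA

Assume active. Base-emitter loop: I_B = (V_BB − V_BE)/(R_B + (β+1)R_E) = (2.2 − 0.7)/(330 + 101×1.5) = 0.00312 mA.
I_C = β·I_B = 100×0.00312 = 0.312 mA.
V_CE = V_CC − I_C·R_C − I_E·R_E = 5.7 − 0.312×5.6 − 0.315×1.5 = 3.48 V > V_CE(sat), so the active-region assumption holds.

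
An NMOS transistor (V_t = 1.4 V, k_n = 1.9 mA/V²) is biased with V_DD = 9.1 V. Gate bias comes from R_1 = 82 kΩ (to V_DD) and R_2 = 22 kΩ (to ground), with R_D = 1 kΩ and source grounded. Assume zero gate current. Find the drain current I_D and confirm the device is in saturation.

I_D ≈ 0.26 mA

V_G = V_DD·R_2/(R_1+R_2) = 9.1×22/104 = 1.92 V. With the source grounded, V_GS = V_G = 1.92 V.
Assume saturation: I_D = (k_n/2)(V_GS − V_t)² = (1.9/2)×(1.92 − 1.4)² = 0.95×0.525² = 0.262 mA.
V_DS = V_DD − I_D·R_D = 9.1 − 0.262×1 = 8.84 V.
Saturation requires V_DS ≥ V_GS − V_t = 0.525 V; 8.84 ≥ 0.525 ✓.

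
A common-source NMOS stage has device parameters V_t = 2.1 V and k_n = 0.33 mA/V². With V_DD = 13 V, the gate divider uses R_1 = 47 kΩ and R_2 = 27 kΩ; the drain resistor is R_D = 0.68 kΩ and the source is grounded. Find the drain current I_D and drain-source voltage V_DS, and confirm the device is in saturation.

V_G = V_DD·R_2/(R_1+R_2) = 13×27/74 = 4.74 V. With the source grounded, V_GS = V_G = 4.74 V.
Assume saturation: I_D = (k_n/2)(V_GS − V_t)² = (0.33/2)×(4.74 − 2.1)² = 0.165×2.64² = 1.15 mA.
V_DS = V_DD − I_D·R_D = 13 − 1.15×0.68 = 12.2 V.
Saturation requires V_DS ≥ V_GS − V_t = 2.64 V; 12.2 ≥ 2.64 ✓.

I_D ≈ 1.2 mA, V_DS ≈ 12 V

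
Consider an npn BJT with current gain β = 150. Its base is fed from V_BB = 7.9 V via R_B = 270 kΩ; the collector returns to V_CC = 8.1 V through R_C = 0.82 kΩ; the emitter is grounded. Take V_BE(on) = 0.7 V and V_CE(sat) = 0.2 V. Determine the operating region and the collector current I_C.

Assume active. Base-emitter loop: I_B = (V_BB − V_BE)/R_B = (7.9 − 0.7)/270 = 0.0267 mA.
I_C = β·I_B = 150×0.0267 = 4 mA.
V_CE = V_CC − I_C·R_C = 8.1 − 4×0.82 = 4.82 V > V_CE(sat), so the active-region assumption holds.

active; I_C ≈ 4 mA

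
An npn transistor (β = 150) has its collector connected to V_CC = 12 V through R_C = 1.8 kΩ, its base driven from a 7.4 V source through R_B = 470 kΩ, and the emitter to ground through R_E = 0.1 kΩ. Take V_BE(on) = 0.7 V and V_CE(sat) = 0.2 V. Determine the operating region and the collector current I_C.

Assume active. Base-emitter loop: I_B = (V_BB − V_BE)/(R_B + (β+1)R_E) = (7.4 − 0.7)/(470 + 151×0.1) = 0.0138 mA.
I_C = β·I_B = 150×0.0138 = 2.07 mA.
V_CE = V_CC − I_C·R_C − I_E·R_E = 12 − 2.07×1.8 − 2.09×0.1 = 8.06 V > V_CE(sat), so the active-region assumption holds.

active; I_C ≈ 2.1 mA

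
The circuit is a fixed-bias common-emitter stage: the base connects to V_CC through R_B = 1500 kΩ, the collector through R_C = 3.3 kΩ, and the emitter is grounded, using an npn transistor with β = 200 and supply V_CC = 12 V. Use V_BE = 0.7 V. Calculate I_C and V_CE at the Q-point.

I_C ≈ 1.5 mA, V_CE ≈ 7 V

Base loop: V_CC = I_B·R_B + V_BE, so I_B = (12 − 0.7)/1500 kΩ = 0.00753 mA.
In the active region I_C = β·I_B = 200 × 0.00753 = 1.51 mA.
Collector loop: V_CE = V_CC − I_C·R_C = 12 − 1.51×3.3 = 7.03 V.
Since V_CE = 7.03 V > V_CE(sat) ≈ 0.2 V, the transistor is in the active region as assumed.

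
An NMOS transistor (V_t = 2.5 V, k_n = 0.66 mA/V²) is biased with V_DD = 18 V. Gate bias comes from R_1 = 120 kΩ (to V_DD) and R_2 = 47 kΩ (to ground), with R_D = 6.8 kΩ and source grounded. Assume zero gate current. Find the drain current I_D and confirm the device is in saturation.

V_G = V_DD·R_2/(R_1+R_2) = 18×47/167 = 5.07 V. With the source grounded, V_GS = V_G = 5.07 V.
Assume saturation: I_D = (k_n/2)(V_GS − V_t)² = (0.66/2)×(5.07 − 2.5)² = 0.33×2.57² = 2.17 mA.
V_DS = V_DD − I_D·R_D = 18 − 2.17×6.8 = 3.23 V.
Saturation requires V_DS ≥ V_GS − V_t = 2.57 V; 3.23 ≥ 2.57 ✓.

I_D ≈ 2.2 mA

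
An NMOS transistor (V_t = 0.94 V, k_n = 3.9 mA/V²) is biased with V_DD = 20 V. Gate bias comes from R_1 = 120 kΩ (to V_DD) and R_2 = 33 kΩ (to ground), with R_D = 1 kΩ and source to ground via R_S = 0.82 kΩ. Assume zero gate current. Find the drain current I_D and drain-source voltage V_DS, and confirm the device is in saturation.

I_D ≈ 2.7 mA, V_DS ≈ 15 V

V_G = V_DD·R_2/(R_1+R_2) = 20×33/153 = 4.31 V.
Assume saturation: I_D = (k_n/2)(V_GS − V_t)² with V_GS = V_G − I_D·R_S = 4.31 − 0.82·I_D.
Substituting gives 1.31·I_D² − 11.8·I_D + 22.2 = 0, with roots I_D = 2.68 or 6.31 mA.
The root I_D = 6.31 mA gives V_GS = -0.859 V ≤ V_t, so take I_D = 2.68 mA.
Then V_GS = 2.11 V and V_DS = V_DD − I_D(R_D+R_S) = 20 − 2.68×1.82 = 15.1 V.
Saturation requires V_DS ≥ V_GS − V_t = 1.17 V; 15.1 ≥ 1.17 ✓.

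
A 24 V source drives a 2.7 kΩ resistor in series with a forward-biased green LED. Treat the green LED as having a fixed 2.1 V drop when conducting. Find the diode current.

I ≈ 8.1 mA

KVL around the loop: 24 = V_D + I·R = 2.1 + I × 2.7 kΩ.
So I = (24 − 2.1) / 2.7 kΩ = 21.9 / 2.7 = 8.11 mA.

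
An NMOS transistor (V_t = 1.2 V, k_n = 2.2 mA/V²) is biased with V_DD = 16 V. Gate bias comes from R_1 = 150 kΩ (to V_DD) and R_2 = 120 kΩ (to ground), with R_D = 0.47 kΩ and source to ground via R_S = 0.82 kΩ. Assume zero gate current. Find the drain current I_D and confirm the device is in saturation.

V_G = V_DD·R_2/(R_1+R_2) = 16×120/270 = 7.11 V.
Assume saturation: I_D = (k_n/2)(V_GS − V_t)² with V_GS = V_G − I_D·R_S = 7.11 − 0.82·I_D.
Substituting gives 0.74·I_D² − 11.7·I_D + 38.4 = 0, with roots I_D = 4.69 or 11.1 mA.
The root I_D = 11.1 mA gives V_GS = -1.97 V ≤ V_t, so take I_D = 4.69 mA.
Then V_GS = 3.26 V and V_DS = V_DD − I_D(R_D+R_S) = 16 − 4.69×1.29 = 9.95 V.
Saturation requires V_DS ≥ V_GS − V_t = 2.06 V; 9.95 ≥ 2.06 ✓.

I_D ≈ 4.7 mA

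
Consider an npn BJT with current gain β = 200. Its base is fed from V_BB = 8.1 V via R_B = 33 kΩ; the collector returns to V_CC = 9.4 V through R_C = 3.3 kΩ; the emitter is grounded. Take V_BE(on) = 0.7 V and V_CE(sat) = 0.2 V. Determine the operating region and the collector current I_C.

Assume active: I_B = (8.1 − 0.7)/33 = 0.224 mA, giving I_C = β·I_B = 44.8 mA.
But then V_CE = 9.4 − 44.8×3.3 = -139 V < V_CE(sat) = 0.2 V — impossible in the active region.
So the transistor is saturated. With V_CE = 0.2 V, I_C = (V_CC − 0.2)/R_C = 9.2/3.3 = 2.79 mA.
Check: β·I_B = 44.8 mA > I_C = 2.79 mA, confirming saturation.

saturation; I_C ≈ 2.8 mA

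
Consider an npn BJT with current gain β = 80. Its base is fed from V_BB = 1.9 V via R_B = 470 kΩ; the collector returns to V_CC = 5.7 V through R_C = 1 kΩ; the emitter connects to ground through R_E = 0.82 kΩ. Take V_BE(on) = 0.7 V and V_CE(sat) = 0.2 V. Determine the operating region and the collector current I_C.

Assume active. Base-emitter loop: I_B = (V_BB − V_BE)/(R_B + (β+1)R_E) = (1.9 − 0.7)/(470 + 81×0.82) = 0.00224 mA.
I_C = β·I_B = 80×0.00224 = 0.179 mA.
V_CE = V_CC − I_C·R_C − I_E·R_E = 5.7 − 0.179×1 − 0.181×0.82 = 5.37 V > V_CE(sat), so the active-region assumption holds.

active; I_C ≈ 0.18 mA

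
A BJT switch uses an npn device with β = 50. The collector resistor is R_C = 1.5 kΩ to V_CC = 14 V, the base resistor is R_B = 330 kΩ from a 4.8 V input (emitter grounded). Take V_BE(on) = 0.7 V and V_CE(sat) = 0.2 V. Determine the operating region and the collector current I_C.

active; I_C ≈ 0.62 mA

Assume active. Base-emitter loop: I_B = (V_BB − V_BE)/R_B = (4.8 − 0.7)/330 = 0.0124 mA.
I_C = β·I_B = 50×0.0124 = 0.621 mA.
V_CE = V_CC − I_C·R_C = 14 − 0.621×1.5 = 13.1 V > V_CE(sat), so the active-region assumption holds.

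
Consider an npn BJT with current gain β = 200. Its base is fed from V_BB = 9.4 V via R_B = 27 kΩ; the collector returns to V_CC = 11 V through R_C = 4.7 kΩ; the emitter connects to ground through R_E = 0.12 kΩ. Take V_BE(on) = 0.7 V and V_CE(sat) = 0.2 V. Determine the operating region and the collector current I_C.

Assume active: I_B = (9.4 − 0.7)/(27 + 201×0.12) = 0.17 mA, I_C = β·I_B = 34 mA.
Then V_CE = 11 − 34×4.7 − 34.2×0.12 = -153 V < 0.2 V — the active assumption fails.
Re-solve with V_CE = 0.2 V. KCL at the emitter: V_E/R_E = (V_BB−0.7−V_E)/R_B + (V_CC−0.2−V_E)/R_C, giving V_E = 0.305 V.
I_C = (V_CC − 0.2 − V_E)/R_C = (10.8 − 0.305)/4.7 = 2.23 mA.
Check: I_B = (8.7 − 0.305)/27 = 0.311 mA, and β·I_B = 62.2 mA > I_C, confirming saturation.

saturation; I_C ≈ 2.2 mA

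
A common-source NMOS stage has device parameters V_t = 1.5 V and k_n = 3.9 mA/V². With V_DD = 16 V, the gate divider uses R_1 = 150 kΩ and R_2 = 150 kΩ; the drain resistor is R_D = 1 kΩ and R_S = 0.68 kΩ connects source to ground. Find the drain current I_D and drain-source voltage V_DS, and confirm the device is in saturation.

V_G = V_DD·R_2/(R_1+R_2) = 16×150/300 = 8 V.
Assume saturation: I_D = (k_n/2)(V_GS − V_t)² with V_GS = V_G − I_D·R_S = 8 − 0.68·I_D.
Substituting gives 0.902·I_D² − 18.2·I_D + 82.4 = 0, with roots I_D = 6.81 or 13.4 mA.
The root I_D = 13.4 mA gives V_GS = -1.12 V ≤ V_t, so take I_D = 6.81 mA.
Then V_GS = 3.37 V and V_DS = V_DD − I_D(R_D+R_S) = 16 − 6.81×1.68 = 4.56 V.
Saturation requires V_DS ≥ V_GS − V_t = 1.87 V; 4.56 ≥ 1.87 ✓.

I_D ≈ 6.8 mA, V_DS ≈ 4.6 V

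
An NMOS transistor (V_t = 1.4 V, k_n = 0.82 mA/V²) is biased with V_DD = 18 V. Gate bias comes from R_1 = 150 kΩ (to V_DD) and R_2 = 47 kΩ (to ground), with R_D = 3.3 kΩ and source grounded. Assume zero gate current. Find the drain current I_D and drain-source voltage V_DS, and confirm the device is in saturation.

V_G = V_DD·R_2/(R_1+R_2) = 18×47/197 = 4.29 V. With the source grounded, V_GS = V_G = 4.29 V.
Assume saturation: I_D = (k_n/2)(V_GS − V_t)² = (0.82/2)×(4.29 − 1.4)² = 0.41×2.89² = 3.43 mA.
V_DS = V_DD − I_D·R_D = 18 − 3.43×3.3 = 6.67 V.
Saturation requires V_DS ≥ V_GS − V_t = 2.89 V; 6.67 ≥ 2.89 ✓.

I_D ≈ 3.4 mA, V_DS ≈ 6.7 V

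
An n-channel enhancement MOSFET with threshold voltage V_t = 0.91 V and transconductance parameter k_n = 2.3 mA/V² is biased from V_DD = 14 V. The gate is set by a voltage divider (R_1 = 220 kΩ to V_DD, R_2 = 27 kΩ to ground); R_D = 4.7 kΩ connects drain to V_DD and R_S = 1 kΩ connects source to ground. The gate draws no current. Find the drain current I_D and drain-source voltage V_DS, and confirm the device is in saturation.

V_G = V_DD·R_2/(R_1+R_2) = 14×27/247 = 1.53 V.
Assume saturation: I_D = (k_n/2)(V_GS − V_t)² with V_GS = V_G − I_D·R_S = 1.53 − 1·I_D.
Substituting gives 1.15·I_D² − 2.43·I_D + 0.443 = 0, with roots I_D = 0.202 or 1.91 mA.
The root I_D = 1.91 mA gives V_GS = -0.378 V ≤ V_t, so take I_D = 0.202 mA.
Then V_GS = 1.33 V and V_DS = V_DD − I_D(R_D+R_S) = 14 − 0.202×5.7 = 12.9 V.
Saturation requires V_DS ≥ V_GS − V_t = 0.419 V; 12.9 ≥ 0.419 ✓.

I_D ≈ 0.2 mA, V_DS ≈ 13 V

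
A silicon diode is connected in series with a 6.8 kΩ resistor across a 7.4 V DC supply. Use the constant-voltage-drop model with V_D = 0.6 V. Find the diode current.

I ≈ 1 mA

KVL around the loop: 7.4 = V_D + I·R = 0.6 + I × 6.8 kΩ.
So I = (7.4 − 0.6) / 6.8 kΩ = 6.8 / 6.8 = 1 mA.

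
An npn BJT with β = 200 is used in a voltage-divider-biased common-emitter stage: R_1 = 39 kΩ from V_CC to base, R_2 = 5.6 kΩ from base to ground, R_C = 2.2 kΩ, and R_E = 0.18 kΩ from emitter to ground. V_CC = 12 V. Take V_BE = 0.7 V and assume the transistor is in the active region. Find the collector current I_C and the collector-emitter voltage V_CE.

I_C ≈ 3.9 mA, V_CE ≈ 2.6 V

Thevenize the base divider: V_Th = V_CC·R_2/(R_1+R_2) = 12×5.6/44.6 = 1.51 V, R_Th = R_1‖R_2 = 4.9 kΩ.
Base-emitter loop: V_Th = I_B·R_Th + V_BE + (β+1)I_B·R_E, so I_B = (1.51 − 0.7) / (4.9 + 201×0.18) = 0.0196 mA.
I_C = β·I_B = 200×0.0196 = 3.93 mA, and I_E = (β+1)I_B = 3.95 mA.
V_CE = V_CC − I_C·R_C − I_E·R_E = 12 − 3.93×2.2 − 3.95×0.18 = 2.65 V.
V_CE = 2.65 V > 0.2 V confirms active-region operation.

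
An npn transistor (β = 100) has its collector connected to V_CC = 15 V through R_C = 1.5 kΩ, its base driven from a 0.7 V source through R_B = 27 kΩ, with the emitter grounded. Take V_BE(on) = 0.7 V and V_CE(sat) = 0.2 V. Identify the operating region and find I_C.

cutoff; I_C ≈ 0

V_BB = 0.7 V ≤ V_BE(on) = 0.7 V, so the base-emitter junction is not forward biased.
The transistor is in cutoff: I_B = I_C = 0.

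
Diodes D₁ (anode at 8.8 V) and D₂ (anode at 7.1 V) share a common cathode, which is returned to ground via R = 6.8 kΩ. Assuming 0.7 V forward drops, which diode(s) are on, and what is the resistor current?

Only D₁ conducts; I_R ≈ 1.2 mA

Assume both conduct. Then node N would need to be at both 8.8−0.7 = 8.1 V and 7.1−0.7 = 6.4 V, which is impossible.
Assume only D₁ conducts: V_N = 8.8 − 0.7 = 8.1 V, so I_R = 8.1/6.8 = 1.19 mA.
Check D₂: its anode-to-cathode voltage is 7.1 − 8.1 = -1 V < 0.7 V, so it is off. The assumption is consistent.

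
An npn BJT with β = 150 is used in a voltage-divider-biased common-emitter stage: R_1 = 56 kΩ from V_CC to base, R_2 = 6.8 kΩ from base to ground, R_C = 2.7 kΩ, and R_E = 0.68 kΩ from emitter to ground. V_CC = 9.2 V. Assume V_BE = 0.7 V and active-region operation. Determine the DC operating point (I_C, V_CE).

I_C ≈ 0.41 mA, V_CE ≈ 7.8 V

Thevenize the base divider: V_Th = V_CC·R_2/(R_1+R_2) = 9.2×6.8/62.8 = 0.996 V, R_Th = R_1‖R_2 = 6.06 kΩ.
Base-emitter loop: V_Th = I_B·R_Th + V_BE + (β+1)I_B·R_E, so I_B = (0.996 − 0.7) / (6.06 + 151×0.68) = 0.00272 mA.
I_C = β·I_B = 150×0.00272 = 0.409 mA, and I_E = (β+1)I_B = 0.411 mA.
V_CE = V_CC − I_C·R_C − I_E·R_E = 9.2 − 0.409×2.7 − 0.411×0.68 = 7.82 V.
V_CE = 7.82 V > 0.2 V confirms active-region operation.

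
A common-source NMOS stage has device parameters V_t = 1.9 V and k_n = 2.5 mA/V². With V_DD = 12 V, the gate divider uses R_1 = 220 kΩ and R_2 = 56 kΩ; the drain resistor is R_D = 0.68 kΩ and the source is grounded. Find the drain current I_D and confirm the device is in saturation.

I_D ≈ 0.36 mA

V_G = V_DD·R_2/(R_1+R_2) = 12×56/276 = 2.43 V. With the source grounded, V_GS = V_G = 2.43 V.
Assume saturation: I_D = (k_n/2)(V_GS − V_t)² = (2.5/2)×(2.43 − 1.9)² = 1.25×0.535² = 0.357 mA.
V_DS = V_DD − I_D·R_D = 12 − 0.357×0.68 = 11.8 V.
Saturation requires V_DS ≥ V_GS − V_t = 0.535 V; 11.8 ≥ 0.535 ✓.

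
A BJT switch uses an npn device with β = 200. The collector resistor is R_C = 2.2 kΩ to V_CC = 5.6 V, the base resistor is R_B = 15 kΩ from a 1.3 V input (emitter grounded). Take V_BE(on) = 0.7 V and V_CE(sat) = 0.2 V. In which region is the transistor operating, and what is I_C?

saturation; I_C ≈ 2.5 mA

Assume active: I_B = (1.3 − 0.7)/15 = 0.04 mA, giving I_C = β·I_B = 8 mA.
But then V_CE = 5.6 − 8×2.2 = -12 V < V_CE(sat) = 0.2 V — impossible in the active region.
So the transistor is saturated. With V_CE = 0.2 V, I_C = (V_CC − 0.2)/R_C = 5.4/2.2 = 2.45 mA.
Check: β·I_B = 8 mA > I_C = 2.45 mA, confirming saturation.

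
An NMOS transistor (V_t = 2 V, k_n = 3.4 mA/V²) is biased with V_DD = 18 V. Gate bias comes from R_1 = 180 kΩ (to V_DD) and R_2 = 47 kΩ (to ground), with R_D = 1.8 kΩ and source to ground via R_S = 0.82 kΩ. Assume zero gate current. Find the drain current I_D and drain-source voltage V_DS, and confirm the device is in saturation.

V_G = V_DD·R_2/(R_1+R_2) = 18×47/227 = 3.73 V.
Assume saturation: I_D = (k_n/2)(V_GS − V_t)² with V_GS = V_G − I_D·R_S = 3.73 − 0.82·I_D.
Substituting gives 1.14·I_D² − 5.81·I_D + 5.07 = 0, with roots I_D = 1.12 or 3.97 mA.
The root I_D = 3.97 mA gives V_GS = 0.472 V ≤ V_t, so take I_D = 1.12 mA.
Then V_GS = 2.81 V and V_DS = V_DD − I_D(R_D+R_S) = 18 − 1.12×2.62 = 15.1 V.
Saturation requires V_DS ≥ V_GS − V_t = 0.811 V; 15.1 ≥ 0.811 ✓.

I_D ≈ 1.1 mA, V_DS ≈ 15 V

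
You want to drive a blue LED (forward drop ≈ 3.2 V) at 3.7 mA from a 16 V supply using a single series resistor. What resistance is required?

R ≈ 3.5 kΩ

The resistor drops V_S − V_D = 16 − 3.2 = 12.8 V at 3.7 mA.
R = 12.8 V / 3.7 mA = 3.46 kΩ.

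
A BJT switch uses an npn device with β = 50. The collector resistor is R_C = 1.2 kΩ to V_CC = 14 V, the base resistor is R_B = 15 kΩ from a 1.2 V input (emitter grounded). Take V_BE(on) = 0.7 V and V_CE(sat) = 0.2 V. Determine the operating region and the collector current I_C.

active; I_C ≈ 1.7 mA

Assume active. Base-emitter loop: I_B = (V_BB − V_BE)/R_B = (1.2 − 0.7)/15 = 0.0333 mA.
I_C = β·I_B = 50×0.0333 = 1.67 mA.
V_CE = V_CC − I_C·R_C = 14 − 1.67×1.2 = 12 V > V_CE(sat), so the active-region assumption holds.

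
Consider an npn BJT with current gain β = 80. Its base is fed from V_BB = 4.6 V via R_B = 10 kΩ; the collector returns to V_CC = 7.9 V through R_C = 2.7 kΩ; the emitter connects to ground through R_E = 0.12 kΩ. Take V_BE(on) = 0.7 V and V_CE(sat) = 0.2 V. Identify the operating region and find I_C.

saturation; I_C ≈ 2.7 mA

Assume active: I_B = (4.6 − 0.7)/(10 + 81×0.12) = 0.198 mA, I_C = β·I_B = 15.8 mA.
Then V_CE = 7.9 − 15.8×2.7 − 16×0.12 = -36.7 V < 0.2 V — the active assumption fails.
Re-solve with V_CE = 0.2 V. KCL at the emitter: V_E/R_E = (V_BB−0.7−V_E)/R_B + (V_CC−0.2−V_E)/R_C, giving V_E = 0.368 V.
I_C = (V_CC − 0.2 − V_E)/R_C = (7.7 − 0.368)/2.7 = 2.72 mA.
Check: I_B = (3.9 − 0.368)/10 = 0.353 mA, and β·I_B = 28.3 mA > I_C, confirming saturation.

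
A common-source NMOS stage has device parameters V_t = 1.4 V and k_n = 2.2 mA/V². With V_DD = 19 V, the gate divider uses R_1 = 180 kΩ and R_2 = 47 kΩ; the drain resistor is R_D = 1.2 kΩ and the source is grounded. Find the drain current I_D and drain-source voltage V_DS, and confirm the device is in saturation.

V_G = V_DD·R_2/(R_1+R_2) = 19×47/227 = 3.93 V. With the source grounded, V_GS = V_G = 3.93 V.
Assume saturation: I_D = (k_n/2)(V_GS − V_t)² = (2.2/2)×(3.93 − 1.4)² = 1.1×2.53² = 7.06 mA.
V_DS = V_DD − I_D·R_D = 19 − 7.06×1.2 = 10.5 V.
Saturation requires V_DS ≥ V_GS − V_t = 2.53 V; 10.5 ≥ 2.53 ✓.

I_D ≈ 7.1 mA, V_DS ≈ 11 V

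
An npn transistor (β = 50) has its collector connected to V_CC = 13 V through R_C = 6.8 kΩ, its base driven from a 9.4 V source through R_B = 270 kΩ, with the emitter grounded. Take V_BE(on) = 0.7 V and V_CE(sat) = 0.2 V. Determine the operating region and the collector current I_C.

Assume active. Base-emitter loop: I_B = (V_BB − V_BE)/R_B = (9.4 − 0.7)/270 = 0.0322 mA.
I_C = β·I_B = 50×0.0322 = 1.61 mA.
V_CE = V_CC − I_C·R_C = 13 − 1.61×6.8 = 2.04 V > V_CE(sat), so the active-region assumption holds.

active; I_C ≈ 1.6 mA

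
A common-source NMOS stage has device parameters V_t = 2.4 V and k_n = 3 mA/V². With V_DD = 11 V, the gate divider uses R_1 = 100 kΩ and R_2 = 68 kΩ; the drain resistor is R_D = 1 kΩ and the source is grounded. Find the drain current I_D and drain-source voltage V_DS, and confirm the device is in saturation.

I_D ≈ 6.3 mA, V_DS ≈ 4.7 V

V_G = V_DD·R_2/(R_1+R_2) = 11×68/168 = 4.45 V. With the source grounded, V_GS = V_G = 4.45 V.
Assume saturation: I_D = (k_n/2)(V_GS − V_t)² = (3/2)×(4.45 − 2.4)² = 1.5×2.05² = 6.32 mA.
V_DS = V_DD − I_D·R_D = 11 − 6.32×1 = 4.68 V.
Saturation requires V_DS ≥ V_GS − V_t = 2.05 V; 4.68 ≥ 2.05 ✓.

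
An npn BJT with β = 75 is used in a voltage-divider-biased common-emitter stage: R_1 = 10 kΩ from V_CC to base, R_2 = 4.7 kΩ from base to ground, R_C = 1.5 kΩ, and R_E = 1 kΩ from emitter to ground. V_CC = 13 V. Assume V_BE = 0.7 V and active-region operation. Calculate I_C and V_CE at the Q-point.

I_C ≈ 3.3 mA, V_CE ≈ 4.8 V

Thevenize the base divider: V_Th = V_CC·R_2/(R_1+R_2) = 13×4.7/14.7 = 4.16 V, R_Th = R_1‖R_2 = 3.2 kΩ.
Base-emitter loop: V_Th = I_B·R_Th + V_BE + (β+1)I_B·R_E, so I_B = (4.16 − 0.7) / (3.2 + 76×1) = 0.0436 mA.
I_C = β·I_B = 75×0.0436 = 3.27 mA, and I_E = (β+1)I_B = 3.32 mA.
V_CE = V_CC − I_C·R_C − I_E·R_E = 13 − 3.27×1.5 − 3.32×1 = 4.77 V.
V_CE = 4.77 V > 0.2 V confirms active-region operation.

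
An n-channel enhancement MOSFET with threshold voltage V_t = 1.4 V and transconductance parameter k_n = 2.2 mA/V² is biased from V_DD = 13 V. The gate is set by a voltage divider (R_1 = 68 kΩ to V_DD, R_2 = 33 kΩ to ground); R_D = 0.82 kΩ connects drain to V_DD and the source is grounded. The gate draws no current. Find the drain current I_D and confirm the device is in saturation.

I_D ≈ 8.9 mA

V_G = V_DD·R_2/(R_1+R_2) = 13×33/101 = 4.25 V. With the source grounded, V_GS = V_G = 4.25 V.
Assume saturation: I_D = (k_n/2)(V_GS − V_t)² = (2.2/2)×(4.25 − 1.4)² = 1.1×2.85² = 8.92 mA.
V_DS = V_DD − I_D·R_D = 13 − 8.92×0.82 = 5.69 V.
Saturation requires V_DS ≥ V_GS − V_t = 2.85 V; 5.69 ≥ 2.85 ✓.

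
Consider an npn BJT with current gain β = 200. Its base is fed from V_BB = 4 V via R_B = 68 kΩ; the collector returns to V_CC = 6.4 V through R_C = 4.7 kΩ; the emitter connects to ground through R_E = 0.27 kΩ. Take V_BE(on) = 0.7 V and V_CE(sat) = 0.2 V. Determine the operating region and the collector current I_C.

saturation; I_C ≈ 1.2 mA

Assume active: I_B = (4 − 0.7)/(68 + 201×0.27) = 0.027 mA, I_C = β·I_B = 5.4 mA.
Then V_CE = 6.4 − 5.4×4.7 − 5.42×0.27 = -20.4 V < 0.2 V — the active assumption fails.
Re-solve with V_CE = 0.2 V. KCL at the emitter: V_E/R_E = (V_BB−0.7−V_E)/R_B + (V_CC−0.2−V_E)/R_C, giving V_E = 0.348 V.
I_C = (V_CC − 0.2 − V_E)/R_C = (6.2 − 0.348)/4.7 = 1.25 mA.
Check: I_B = (3.3 − 0.348)/68 = 0.0434 mA, and β·I_B = 8.68 mA > I_C, confirming saturation.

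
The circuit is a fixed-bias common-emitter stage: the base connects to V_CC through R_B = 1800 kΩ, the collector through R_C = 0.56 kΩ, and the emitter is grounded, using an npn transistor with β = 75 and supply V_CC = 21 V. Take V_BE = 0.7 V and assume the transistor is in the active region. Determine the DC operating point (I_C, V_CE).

I_C ≈ 0.85 mA, V_CE ≈ 21 V

Base loop: V_CC = I_B·R_B + V_BE, so I_B = (21 − 0.7)/1800 kΩ = 0.0113 mA.
In the active region I_C = β·I_B = 75 × 0.0113 = 0.846 mA.
Collector loop: V_CE = V_CC − I_C·R_C = 21 − 0.846×0.56 = 20.5 V.
Since V_CE = 20.5 V > V_CE(sat) ≈ 0.2 V, the transistor is in the active region as assumed.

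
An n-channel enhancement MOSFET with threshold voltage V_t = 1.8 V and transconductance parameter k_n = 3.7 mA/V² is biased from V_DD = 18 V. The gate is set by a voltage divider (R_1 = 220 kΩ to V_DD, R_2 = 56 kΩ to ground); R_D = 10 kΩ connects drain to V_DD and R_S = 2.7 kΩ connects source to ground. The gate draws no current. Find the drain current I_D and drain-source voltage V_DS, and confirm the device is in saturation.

V_G = V_DD·R_2/(R_1+R_2) = 18×56/276 = 3.65 V.
Assume saturation: I_D = (k_n/2)(V_GS − V_t)² with V_GS = V_G − I_D·R_S = 3.65 − 2.7·I_D.
Substituting gives 13.5·I_D² − 19.5·I_D + 6.35 = 0, with roots I_D = 0.495 or 0.952 mA.
The root I_D = 0.952 mA gives V_GS = 1.08 V ≤ V_t, so take I_D = 0.495 mA.
Then V_GS = 2.32 V and V_DS = V_DD − I_D(R_D+R_S) = 18 − 0.495×12.7 = 11.7 V.
Saturation requires V_DS ≥ V_GS − V_t = 0.517 V; 11.7 ≥ 0.517 ✓.

I_D ≈ 0.49 mA, V_DS ≈ 12 V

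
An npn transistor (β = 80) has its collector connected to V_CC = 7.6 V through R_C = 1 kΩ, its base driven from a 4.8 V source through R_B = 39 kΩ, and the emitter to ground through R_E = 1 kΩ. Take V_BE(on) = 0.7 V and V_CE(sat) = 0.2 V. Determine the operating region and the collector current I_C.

Assume active. Base-emitter loop: I_B = (V_BB − V_BE)/(R_B + (β+1)R_E) = (4.8 − 0.7)/(39 + 81×1) = 0.0342 mA.
I_C = β·I_B = 80×0.0342 = 2.73 mA.
V_CE = V_CC − I_C·R_C − I_E·R_E = 7.6 − 2.73×1 − 2.77×1 = 2.1 V > V_CE(sat), so the active-region assumption holds.

active; I_C ≈ 2.7 mA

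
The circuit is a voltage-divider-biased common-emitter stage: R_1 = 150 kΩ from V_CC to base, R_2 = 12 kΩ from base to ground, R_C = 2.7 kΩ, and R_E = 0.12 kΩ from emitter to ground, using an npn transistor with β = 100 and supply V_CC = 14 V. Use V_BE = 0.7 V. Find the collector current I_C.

Thevenize the base divider: V_Th = V_CC·R_2/(R_1+R_2) = 14×12/162 = 1.04 V, R_Th = R_1‖R_2 = 11.1 kΩ.
Base-emitter loop: V_Th = I_B·R_Th + V_BE + (β+1)I_B·R_E, so I_B = (1.04 − 0.7) / (11.1 + 101×0.12) = 0.0145 mA.
I_C = β·I_B = 100×0.0145 = 1.45 mA, and I_E = (β+1)I_B = 1.47 mA.
V_CE = V_CC − I_C·R_C − I_E·R_E = 14 − 1.45×2.7 − 1.47×0.12 = 9.91 V.
V_CE = 9.91 V > 0.2 V confirms active-region operation.

I_C ≈ 1.5 mA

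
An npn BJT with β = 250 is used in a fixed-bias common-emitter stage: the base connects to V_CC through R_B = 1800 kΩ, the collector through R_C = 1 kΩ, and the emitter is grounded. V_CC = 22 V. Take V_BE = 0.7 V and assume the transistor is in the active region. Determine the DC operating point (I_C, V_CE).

Base loop: V_CC = I_B·R_B + V_BE, so I_B = (22 − 0.7)/1800 kΩ = 0.0118 mA.
In the active region I_C = β·I_B = 250 × 0.0118 = 2.96 mA.
Collector loop: V_CE = V_CC − I_C·R_C = 22 − 2.96×1 = 19 V.
Since V_CE = 19 V > V_CE(sat) ≈ 0.2 V, the transistor is in the active region as assumed.

I_C ≈ 3 mA, V_CE ≈ 19 V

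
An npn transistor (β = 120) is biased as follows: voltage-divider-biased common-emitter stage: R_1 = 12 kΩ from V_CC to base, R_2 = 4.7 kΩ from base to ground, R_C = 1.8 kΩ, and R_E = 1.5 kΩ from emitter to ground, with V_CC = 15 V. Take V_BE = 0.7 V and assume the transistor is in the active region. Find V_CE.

V_CE ≈ 7.4 V

Thevenize the base divider: V_Th = V_CC·R_2/(R_1+R_2) = 15×4.7/16.7 = 4.22 V, R_Th = R_1‖R_2 = 3.38 kΩ.
Base-emitter loop: V_Th = I_B·R_Th + V_BE + (β+1)I_B·R_E, so I_B = (4.22 − 0.7) / (3.38 + 121×1.5) = 0.019 mA.
I_C = β·I_B = 120×0.019 = 2.29 mA, and I_E = (β+1)I_B = 2.3 mA.
V_CE = V_CC − I_C·R_C − I_E·R_E = 15 − 2.29×1.8 − 2.3×1.5 = 7.43 V.
V_CE = 7.43 V > 0.2 V confirms active-region operation.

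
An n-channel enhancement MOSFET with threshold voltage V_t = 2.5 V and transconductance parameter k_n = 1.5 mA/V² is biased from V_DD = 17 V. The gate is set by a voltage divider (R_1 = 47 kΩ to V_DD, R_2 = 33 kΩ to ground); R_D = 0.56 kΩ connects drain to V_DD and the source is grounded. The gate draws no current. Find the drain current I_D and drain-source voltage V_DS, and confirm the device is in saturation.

V_G = V_DD·R_2/(R_1+R_2) = 17×33/80 = 7.01 V. With the source grounded, V_GS = V_G = 7.01 V.
Assume saturation: I_D = (k_n/2)(V_GS − V_t)² = (1.5/2)×(7.01 − 2.5)² = 0.75×4.51² = 15.3 mA.
V_DS = V_DD − I_D·R_D = 17 − 15.3×0.56 = 8.45 V.
Saturation requires V_DS ≥ V_GS − V_t = 4.51 V; 8.45 ≥ 4.51 ✓.

I_D ≈ 15 mA, V_DS ≈ 8.4 V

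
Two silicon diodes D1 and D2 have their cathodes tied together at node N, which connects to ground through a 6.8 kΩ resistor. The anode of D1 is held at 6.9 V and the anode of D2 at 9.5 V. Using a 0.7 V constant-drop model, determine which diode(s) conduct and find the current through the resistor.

Only D2 conducts; I_R ≈ 1.3 mA

Assume both conduct. Then node N would need to be at both 6.9−0.7 = 6.2 V and 9.5−0.7 = 8.8 V, which is impossible.
Assume only D2 conducts: V_N = 9.5 − 0.7 = 8.8 V, so I_R = 8.8/6.8 = 1.29 mA.
Check D1: its anode-to-cathode voltage is 6.9 − 8.8 = -1.9 V < 0.7 V, so it is off. The assumption is consistent.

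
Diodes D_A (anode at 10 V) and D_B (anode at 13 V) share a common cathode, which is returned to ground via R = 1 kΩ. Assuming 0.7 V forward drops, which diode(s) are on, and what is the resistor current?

Assume both conduct. Then node N would need to be at both 10−0.7 = 9.3 V and 13−0.7 = 12.3 V, which is impossible.
Assume only D_B conducts: V_N = 13 − 0.7 = 12.3 V, so I_R = 12.3/1 = 12.3 mA.
Check D_A: its anode-to-cathode voltage is 10 − 12.3 = -2.3 V < 0.7 V, so it is off. The assumption is consistent.

Only D_B conducts; I_R ≈ 12 mA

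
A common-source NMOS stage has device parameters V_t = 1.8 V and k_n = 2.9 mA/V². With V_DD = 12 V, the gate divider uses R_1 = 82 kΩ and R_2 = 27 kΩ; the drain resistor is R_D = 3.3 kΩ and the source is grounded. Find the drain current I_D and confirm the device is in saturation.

I_D ≈ 2 mA

V_G = V_DD·R_2/(R_1+R_2) = 12×27/109 = 2.97 V. With the source grounded, V_GS = V_G = 2.97 V.
Assume saturation: I_D = (k_n/2)(V_GS − V_t)² = (2.9/2)×(2.97 − 1.8)² = 1.45×1.17² = 1.99 mA.
V_DS = V_DD − I_D·R_D = 12 − 1.99×3.3 = 5.42 V.
Saturation requires V_DS ≥ V_GS − V_t = 1.17 V; 5.42 ≥ 1.17 ✓.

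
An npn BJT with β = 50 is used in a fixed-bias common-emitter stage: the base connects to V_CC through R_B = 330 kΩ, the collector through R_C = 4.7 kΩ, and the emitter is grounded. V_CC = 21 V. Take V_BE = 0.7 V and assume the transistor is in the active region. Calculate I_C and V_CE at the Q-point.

Base loop: V_CC = I_B·R_B + V_BE, so I_B = (21 − 0.7)/330 kΩ = 0.0615 mA.
In the active region I_C = β·I_B = 50 × 0.0615 = 3.08 mA.
Collector loop: V_CE = V_CC − I_C·R_C = 21 − 3.08×4.7 = 6.54 V.
Since V_CE = 6.54 V > V_CE(sat) ≈ 0.2 V, the transistor is in the active region as assumed.

I_C ≈ 3.1 mA, V_CE ≈ 6.5 V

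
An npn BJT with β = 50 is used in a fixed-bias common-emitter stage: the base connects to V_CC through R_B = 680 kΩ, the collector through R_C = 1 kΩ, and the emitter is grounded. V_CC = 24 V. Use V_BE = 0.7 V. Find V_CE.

Base loop: V_CC = I_B·R_B + V_BE, so I_B = (24 − 0.7)/680 kΩ = 0.0343 mA.
In the active region I_C = β·I_B = 50 × 0.0343 = 1.71 mA.
Collector loop: V_CE = V_CC − I_C·R_C = 24 − 1.71×1 = 22.3 V.
Since V_CE = 22.3 V > V_CE(sat) ≈ 0.2 V, the transistor is in the active region as assumed.

V_CE ≈ 22 V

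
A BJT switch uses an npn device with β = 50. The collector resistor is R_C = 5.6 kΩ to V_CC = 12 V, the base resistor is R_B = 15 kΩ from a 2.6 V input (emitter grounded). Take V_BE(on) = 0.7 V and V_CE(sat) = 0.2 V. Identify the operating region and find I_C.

saturation; I_C ≈ 2.1 mA

Assume active: I_B = (2.6 − 0.7)/15 = 0.127 mA, giving I_C = β·I_B = 6.33 mA.
But then V_CE = 12 − 6.33×5.6 = -23.5 V < V_CE(sat) = 0.2 V — impossible in the active region.
So the transistor is saturated. With V_CE = 0.2 V, I_C = (V_CC − 0.2)/R_C = 11.8/5.6 = 2.11 mA.
Check: β·I_B = 6.33 mA > I_C = 2.11 mA, confirming saturation.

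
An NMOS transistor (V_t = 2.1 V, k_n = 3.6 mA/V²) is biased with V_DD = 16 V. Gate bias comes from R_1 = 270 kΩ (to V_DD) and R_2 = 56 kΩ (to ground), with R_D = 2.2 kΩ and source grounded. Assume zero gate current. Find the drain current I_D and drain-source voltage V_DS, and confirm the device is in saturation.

I_D ≈ 0.76 mA, V_DS ≈ 14 V

V_G = V_DD·R_2/(R_1+R_2) = 16×56/326 = 2.75 V. With the source grounded, V_GS = V_G = 2.75 V.
Assume saturation: I_D = (k_n/2)(V_GS − V_t)² = (3.6/2)×(2.75 − 2.1)² = 1.8×0.648² = 0.757 mA.
V_DS = V_DD − I_D·R_D = 16 − 0.757×2.2 = 14.3 V.
Saturation requires V_DS ≥ V_GS − V_t = 0.648 V; 14.3 ≥ 0.648 ✓.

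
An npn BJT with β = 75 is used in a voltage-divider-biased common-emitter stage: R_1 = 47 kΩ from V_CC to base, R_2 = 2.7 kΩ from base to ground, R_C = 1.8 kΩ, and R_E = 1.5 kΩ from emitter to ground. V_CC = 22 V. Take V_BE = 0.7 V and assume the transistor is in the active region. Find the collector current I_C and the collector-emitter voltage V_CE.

I_C ≈ 0.32 mA, V_CE ≈ 21 V

Thevenize the base divider: V_Th = V_CC·R_2/(R_1+R_2) = 22×2.7/49.7 = 1.2 V, R_Th = R_1‖R_2 = 2.55 kΩ.
Base-emitter loop: V_Th = I_B·R_Th + V_BE + (β+1)I_B·R_E, so I_B = (1.2 − 0.7) / (2.55 + 76×1.5) = 0.00425 mA.
I_C = β·I_B = 75×0.00425 = 0.319 mA, and I_E = (β+1)I_B = 0.323 mA.
V_CE = V_CC − I_C·R_C − I_E·R_E = 22 − 0.319×1.8 − 0.323×1.5 = 20.9 V.
V_CE = 20.9 V > 0.2 V confirms active-region operation.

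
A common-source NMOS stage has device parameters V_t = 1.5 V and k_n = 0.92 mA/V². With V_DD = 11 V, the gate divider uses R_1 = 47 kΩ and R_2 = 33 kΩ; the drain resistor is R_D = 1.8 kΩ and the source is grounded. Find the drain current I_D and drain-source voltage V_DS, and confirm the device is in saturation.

V_G = V_DD·R_2/(R_1+R_2) = 11×33/80 = 4.54 V. With the source grounded, V_GS = V_G = 4.54 V.
Assume saturation: I_D = (k_n/2)(V_GS − V_t)² = (0.92/2)×(4.54 − 1.5)² = 0.46×3.04² = 4.24 mA.
V_DS = V_DD − I_D·R_D = 11 − 4.24×1.8 = 3.36 V.
Saturation requires V_DS ≥ V_GS − V_t = 3.04 V; 3.36 ≥ 3.04 ✓.

I_D ≈ 4.2 mA, V_DS ≈ 3.4 V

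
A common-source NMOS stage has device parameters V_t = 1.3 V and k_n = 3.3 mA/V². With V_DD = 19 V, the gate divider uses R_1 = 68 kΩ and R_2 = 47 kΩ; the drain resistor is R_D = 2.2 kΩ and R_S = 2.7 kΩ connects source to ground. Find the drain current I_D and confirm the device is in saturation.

V_G = V_DD·R_2/(R_1+R_2) = 19×47/115 = 7.77 V.
Assume saturation: I_D = (k_n/2)(V_GS − V_t)² with V_GS = V_G − I_D·R_S = 7.77 − 2.7·I_D.
Substituting gives 12·I_D² − 58.6·I_D + 69 = 0, with roots I_D = 1.99 or 2.88 mA.
The root I_D = 2.88 mA gives V_GS = -0.0221 V ≤ V_t, so take I_D = 1.99 mA.
Then V_GS = 2.4 V and V_DS = V_DD − I_D(R_D+R_S) = 19 − 1.99×4.9 = 9.26 V.
Saturation requires V_DS ≥ V_GS − V_t = 1.1 V; 9.26 ≥ 1.1 ✓.

I_D ≈ 2 mA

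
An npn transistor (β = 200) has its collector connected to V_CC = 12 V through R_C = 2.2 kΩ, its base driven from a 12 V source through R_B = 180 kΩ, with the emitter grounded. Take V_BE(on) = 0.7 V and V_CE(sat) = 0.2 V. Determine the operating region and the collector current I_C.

saturation; I_C ≈ 5.4 mA

Assume active: I_B = (12 − 0.7)/180 = 0.0628 mA, giving I_C = β·I_B = 12.6 mA.
But then V_CE = 12 − 12.6×2.2 = -15.6 V < V_CE(sat) = 0.2 V — impossible in the active region.
So the transistor is saturated. With V_CE = 0.2 V, I_C = (V_CC − 0.2)/R_C = 11.8/2.2 = 5.36 mA.
Check: β·I_B = 12.6 mA > I_C = 5.36 mA, confirming saturation.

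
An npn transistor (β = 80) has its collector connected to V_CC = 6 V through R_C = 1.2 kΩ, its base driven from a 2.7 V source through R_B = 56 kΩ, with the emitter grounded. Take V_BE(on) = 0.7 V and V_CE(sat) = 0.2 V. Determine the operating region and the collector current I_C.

active; I_C ≈ 2.9 mA

Assume active. Base-emitter loop: I_B = (V_BB − V_BE)/R_B = (2.7 − 0.7)/56 = 0.0357 mA.
I_C = β·I_B = 80×0.0357 = 2.86 mA.
V_CE = V_CC − I_C·R_C = 6 − 2.86×1.2 = 2.57 V > V_CE(sat), so the active-region assumption holds.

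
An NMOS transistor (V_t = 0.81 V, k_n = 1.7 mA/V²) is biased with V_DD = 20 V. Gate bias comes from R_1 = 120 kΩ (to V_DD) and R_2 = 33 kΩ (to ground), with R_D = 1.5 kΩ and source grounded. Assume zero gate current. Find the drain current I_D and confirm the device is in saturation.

V_G = V_DD·R_2/(R_1+R_2) = 20×33/153 = 4.31 V. With the source grounded, V_GS = V_G = 4.31 V.
Assume saturation: I_D = (k_n/2)(V_GS − V_t)² = (1.7/2)×(4.31 − 0.81)² = 0.85×3.5² = 10.4 mA.
V_DS = V_DD − I_D·R_D = 20 − 10.4×1.5 = 4.35 V.
Saturation requires V_DS ≥ V_GS − V_t = 3.5 V; 4.35 ≥ 3.5 ✓.

I_D ≈ 10 mA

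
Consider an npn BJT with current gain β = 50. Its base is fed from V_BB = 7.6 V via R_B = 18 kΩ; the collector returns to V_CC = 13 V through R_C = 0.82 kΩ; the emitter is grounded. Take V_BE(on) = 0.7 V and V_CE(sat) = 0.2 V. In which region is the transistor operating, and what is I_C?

Assume active: I_B = (7.6 − 0.7)/18 = 0.383 mA, giving I_C = β·I_B = 19.2 mA.
But then V_CE = 13 − 19.2×0.82 = -2.72 V < V_CE(sat) = 0.2 V — impossible in the active region.
So the transistor is saturated. With V_CE = 0.2 V, I_C = (V_CC − 0.2)/R_C = 12.8/0.82 = 15.6 mA.
Check: β·I_B = 19.2 mA > I_C = 15.6 mA, confirming saturation.

saturation; I_C ≈ 16 mA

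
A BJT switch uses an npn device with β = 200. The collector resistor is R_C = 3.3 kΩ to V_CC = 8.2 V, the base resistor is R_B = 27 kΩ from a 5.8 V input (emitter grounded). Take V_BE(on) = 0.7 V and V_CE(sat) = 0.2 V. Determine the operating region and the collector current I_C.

Assume active: I_B = (5.8 − 0.7)/27 = 0.189 mA, giving I_C = β·I_B = 37.8 mA.
But then V_CE = 8.2 − 37.8×3.3 = -116 V < V_CE(sat) = 0.2 V — impossible in the active region.
So the transistor is saturated. With V_CE = 0.2 V, I_C = (V_CC − 0.2)/R_C = 8/3.3 = 2.42 mA.
Check: β·I_B = 37.8 mA > I_C = 2.42 mA, confirming saturation.

saturation; I_C ≈ 2.4 mA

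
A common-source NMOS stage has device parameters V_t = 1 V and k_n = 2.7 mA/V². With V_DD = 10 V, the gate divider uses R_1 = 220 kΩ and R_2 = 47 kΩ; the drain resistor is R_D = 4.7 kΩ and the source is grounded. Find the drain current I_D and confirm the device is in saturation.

I_D ≈ 0.78 mA

V_G = V_DD·R_2/(R_1+R_2) = 10×47/267 = 1.76 V. With the source grounded, V_GS = V_G = 1.76 V.
Assume saturation: I_D = (k_n/2)(V_GS − V_t)² = (2.7/2)×(1.76 − 1)² = 1.35×0.76² = 0.78 mA.
V_DS = V_DD − I_D·R_D = 10 − 0.78×4.7 = 6.33 V.
Saturation requires V_DS ≥ V_GS − V_t = 0.76 V; 6.33 ≥ 0.76 ✓.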